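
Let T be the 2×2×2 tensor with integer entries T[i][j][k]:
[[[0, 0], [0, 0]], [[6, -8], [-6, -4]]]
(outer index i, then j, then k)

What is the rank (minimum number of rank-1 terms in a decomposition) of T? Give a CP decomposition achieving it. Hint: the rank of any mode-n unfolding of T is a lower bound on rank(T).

rank(T) = 2

Lower bound: in the mode-2 unfolding of T (rows indexed by j, columns by (i,k)) the 2×2 minor on rows j ∈ {0, 1}, columns (i,k) ∈ {(1,0), (1,1)} is det [[6, -8], [-6, -4]] = -72 ≠ 0, so that unfolding has rank ≥ 2 and hence rank(T) ≥ 2 (CP rank is at least every unfolding rank, though it can be larger).
Upper bound: T[i,:,:] = a[i]·M for every slice, with a = (0, 1) and M = [[6, -8], [-6, -4]] (rows j, columns k).
Splitting M by its rows (j = 0, 1), M = (1, 0)(6, -8)ᵀ + (0, 1)(-6, -4)ᵀ.
Hence T = (0, 1) ⊗ (1, 0) ⊗ (6, -8) + (0, 1) ⊗ (0, 1) ⊗ (-6, -4), so rank(T) ≤ 2.
These bounds meet, so rank(T) = 2.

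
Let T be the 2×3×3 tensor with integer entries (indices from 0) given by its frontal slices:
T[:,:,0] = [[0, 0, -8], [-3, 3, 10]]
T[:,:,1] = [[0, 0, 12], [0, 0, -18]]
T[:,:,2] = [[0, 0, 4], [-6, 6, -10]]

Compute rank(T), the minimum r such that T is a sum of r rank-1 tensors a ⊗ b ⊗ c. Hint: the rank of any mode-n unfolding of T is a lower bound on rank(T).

Lower bound: in the mode-3 unfolding of T (rows indexed by k, columns by (i,j)) the 2×2 minor on rows k ∈ {0, 1}, columns (i,j) ∈ {(0,2), (1,0)} is det [[-8, -3], [12, 0]] = 36 ≠ 0, so that unfolding has rank ≥ 2 and hence rank(T) ≥ 2 (CP rank is at least every unfolding rank, though it can be larger).
Upper bound: with S_k = T[:,:,k], the two rank-1 terms a₁b₁ᵀ, a₂b₂ᵀ are the rank-1 members of the pencil x·S₀ + y·S₁.
The 2×2 minor of x·S₀ + y·S₁ on rows {0,1}, columns {0,2} is −24·x² + 36·xy = (-12)·(2·x − 3·y)(x), vanishing at (x:y) = (3:2) and (0:1).
M₁ = 3·S₀ + 2·S₁ = [[0, 0, 0], [-9, 9, -6]] = (-3)·[0, 1][3, -3, 2]ᵀ and M₂ = S₁ = [[0, 0, 12], [0, 0, -18]] = 6·[2, -3][0, 0, 1]ᵀ, so take a₁ = [0, 1], b₁ = [3, -3, 2], a₂ = [2, -3], b₂ = [0, 0, 1].
Each slice is an integer combination of E₁ = a₁b₁ᵀ and E₂ = a₂b₂ᵀ: S₀ = −E₁ − 4·E₂, S₁ = 6·E₂, S₂ = −2·E₁ + 2·E₂; reading off coefficients, c₁ = [-1, 0, -2] and c₂ = [-4, 6, 2].
Hence T = [0, 1] ⊗ [3, -3, 2] ⊗ [-1, 0, -2] + [2, -3] ⊗ [0, 0, 1] ⊗ [-4, 6, 2], so rank(T) ≤ 2.
These bounds meet, so rank(T) = 2.

2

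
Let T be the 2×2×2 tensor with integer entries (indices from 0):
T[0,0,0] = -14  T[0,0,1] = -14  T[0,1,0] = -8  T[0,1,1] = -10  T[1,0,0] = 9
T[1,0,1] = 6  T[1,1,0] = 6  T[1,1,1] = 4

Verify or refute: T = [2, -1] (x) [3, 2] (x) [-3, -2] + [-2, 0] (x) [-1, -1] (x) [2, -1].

Yes

Reconstruct entrywise from the claimed factors. For example, T[0,0,0] = -14 and Σₗ aₗ[0]bₗ[0]cₗ[0] = (2)·(3)·(-3) + (-2)·(-1)·(2) = -14; checking all 8 entries, every one matches. The claim holds.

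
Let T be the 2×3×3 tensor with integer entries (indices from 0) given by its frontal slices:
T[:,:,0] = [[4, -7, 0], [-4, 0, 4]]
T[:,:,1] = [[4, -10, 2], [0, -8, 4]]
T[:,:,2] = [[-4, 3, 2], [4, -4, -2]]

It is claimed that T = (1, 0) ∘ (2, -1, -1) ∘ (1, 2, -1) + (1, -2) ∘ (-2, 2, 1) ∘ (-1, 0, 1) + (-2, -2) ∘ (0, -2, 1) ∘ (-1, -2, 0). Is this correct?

Reconstruct entrywise from the claimed factors. For example, T[1,1,2] = -4 and Σₗ aₗ[1]bₗ[1]cₗ[2] = (0)·(-1)·(-1) + (-2)·(2)·(1) + (-2)·(-2)·(0) = -4; checking all 18 entries, every one matches. The claim holds.

Yes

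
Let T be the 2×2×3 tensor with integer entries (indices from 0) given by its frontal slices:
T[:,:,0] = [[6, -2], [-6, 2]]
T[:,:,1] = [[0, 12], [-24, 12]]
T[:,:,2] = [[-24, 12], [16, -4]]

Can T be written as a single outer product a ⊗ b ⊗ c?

The mode-1 unfolding of T (rows indexed by i, columns by (j,k) = (0,0), (0,1), (0,2), (1,0), (1,1), (1,2)) is [[6, 0, -24, -2, 12, 12], [-6, -24, 16, 2, 12, -4]].
There the 2×2 minor on rows i ∈ {0, 1}, columns (j,k) ∈ {(0,0), (0,1)} is det [[6, 0], [-6, -24]] = -144 ≠ 0, so this unfolding has rank ≥ 2; CP rank is at least every unfolding rank, so rank(T) ≥ 2.
In particular rank(T) ≥ 2 > 1, so T is not rank-1.

No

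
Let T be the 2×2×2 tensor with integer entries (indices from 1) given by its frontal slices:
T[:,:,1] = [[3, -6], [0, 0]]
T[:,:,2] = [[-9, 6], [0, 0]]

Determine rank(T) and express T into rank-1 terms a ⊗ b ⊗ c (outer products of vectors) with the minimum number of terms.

rank(T) = 2

Lower bound: in the mode-3 unfolding of T (rows indexed by k, columns by (i,j)) the 2×2 minor on rows k ∈ {1, 2}, columns (i,j) ∈ {(1,1), (1,2)} is det [[3, -6], [-9, 6]] = -36 ≠ 0, so that unfolding has rank ≥ 2 and hence rank(T) ≥ 2 (CP rank is at least every unfolding rank, though it can be larger).
Upper bound: T[i,:,:] = a[i]·M for every slice, with a = [1, 0] and M = [[3, -9], [-6, 6]] (rows j, columns k).
Splitting M by its rows (j = 1, 2), M = [1, 0][3, -9]ᵀ + [0, 1][-6, 6]ᵀ.
Hence T = [1, 0] ⊗ [1, 0] ⊗ [3, -9] + [1, 0] ⊗ [0, 1] ⊗ [-6, 6], so rank(T) ≤ 2.
These bounds meet, so rank(T) = 2.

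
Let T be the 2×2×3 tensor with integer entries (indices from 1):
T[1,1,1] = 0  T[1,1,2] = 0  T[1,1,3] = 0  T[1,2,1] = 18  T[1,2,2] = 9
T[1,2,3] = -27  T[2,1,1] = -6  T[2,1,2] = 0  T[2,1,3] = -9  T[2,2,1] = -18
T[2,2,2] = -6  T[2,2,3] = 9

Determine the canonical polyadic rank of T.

Lower bound: the mode-1 unfolding of T (rows indexed by i, columns by (j,k) = (1,1), (1,2), (1,3), (2,1), (2,2), (2,3)) is [[0, 0, 0, 18, 9, -27], [-6, 0, -9, -18, -6, 9]].
There the 2×2 minor on rows i ∈ {1, 2}, columns (j,k) ∈ {(1,1), (2,1)} is det [[0, 18], [-6, -18]] = 108 ≠ 0, so this unfolding has rank ≥ 2; CP rank is at least every unfolding rank, so rank(T) ≥ 2. (Flattening ranks never certify an upper bound on CP rank; for that we must actually write T with 2 rank-1 terms.)
Upper bound — finding two terms. Write S_k = T[:,:,k] for the frontal slices: S₁ = [[0, 18], [-6, -18]], S₂ = [[0, 9], [0, -6]], S₃ = [[0, -27], [-9, 9]].
If T = a₁ ⊗ b₁ ⊗ c₁ + a₂ ⊗ b₂ ⊗ c₂ then each S_k = c₁[k]·a₁b₁ᵀ + c₂[k]·a₂b₂ᵀ. S₁ and S₂ are linearly independent, so a₁b₁ᵀ and a₂b₂ᵀ must span the same plane of matrices: they are the rank-1 matrices of the form x·S₁ + y·S₂.
det(x·S₁ + y·S₂) is 108·x² + 54·xy = 54·(2·x + y)(x), vanishing at (x:y) = (1:-2) and (0:1).
M₁ = S₁ − 2·S₂ = [[0, 0], [-6, -6]] = (-6)·[0, 1][1, 1]ᵀ and M₂ = S₂ = [[0, 9], [0, -6]] = 3·[3, -2][0, 1]ᵀ, so take a₁ = [0, 1], b₁ = [1, 1], a₂ = [3, -2], b₂ = [0, 1].
Each slice is an integer combination of E₁ = a₁b₁ᵀ and E₂ = a₂b₂ᵀ: S₁ = −6·E₁ + 6·E₂, S₂ = 3·E₂, S₃ = −9·E₁ − 9·E₂; reading off coefficients, c₁ = [-6, 0, -9] and c₂ = [6, 3, -9].
Hence T = [0, 1] ⊗ [1, 1] ⊗ [-6, 0, -9] + [3, -2] ⊗ [0, 1] ⊗ [6, 3, -9], so rank(T) ≤ 2.
These bounds meet, so rank(T) = 2.
Check entry T[2,1,3] = -9: (1)·(1)·(-9) + (-2)·(0)·(-9) = -9.

2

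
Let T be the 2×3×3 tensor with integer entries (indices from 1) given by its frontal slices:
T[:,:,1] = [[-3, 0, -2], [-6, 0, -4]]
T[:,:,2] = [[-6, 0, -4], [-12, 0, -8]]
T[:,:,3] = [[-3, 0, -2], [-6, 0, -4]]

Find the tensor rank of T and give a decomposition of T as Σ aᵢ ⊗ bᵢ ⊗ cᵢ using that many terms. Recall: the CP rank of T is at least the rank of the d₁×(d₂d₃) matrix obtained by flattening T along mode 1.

Lower bound: T ≠ 0 (e.g. T[1,1,1] = -3), so rank(T) ≥ 1.
Upper bound: the mode-1 fibre T[:,1,1] = [-3, -6] gives a = (1, 2) (primitive direction); the mode-2 fibre T[1,:,1] = [-3, 0, -2] gives b = (3, 0, 2); then c[k] = T[1,1,k] / (a[1]·b[1]) = [-3, -6, -3] / 3 = (-1, -2, -1).
Expanding (1, 2) ⊗ (3, 0, 2) ⊗ (-1, -2, -1) reproduces all 18 entries of T, so T = (1, 2) ⊗ (3, 0, 2) ⊗ (-1, -2, -1) and rank(T) ≤ 1.
These bounds meet, so rank(T) = 1.

rank(T) = 1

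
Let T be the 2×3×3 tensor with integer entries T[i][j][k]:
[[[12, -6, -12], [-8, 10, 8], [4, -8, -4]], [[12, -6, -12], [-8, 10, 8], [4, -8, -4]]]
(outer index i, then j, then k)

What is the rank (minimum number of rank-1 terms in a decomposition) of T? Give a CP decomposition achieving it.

Lower bound: in the mode-2 unfolding of T (rows indexed by j, columns by (i,k)) the 2×2 minor on rows j ∈ {0, 1}, columns (i,k) ∈ {(0,0), (0,1)} is det [[12, -6], [-8, 10]] = 72 ≠ 0, so that unfolding has rank ≥ 2 and hence rank(T) ≥ 2 (CP rank is at least every unfolding rank, though it can be larger).
Upper bound: T[i,:,:] = a[i]·M for every slice, with a = (1, 1) and M = [[12, -6, -12], [-8, 10, 8], [4, -8, -4]] (rows j, columns k).
The rows of M satisfy (row 0) = −3·(row 1) − 3·(row 2), so splitting by rows, M = (-3, 1, 0)(-8, 10, 8)ᵀ + (-3, 0, 1)(4, -8, -4)ᵀ.
Hence T = (1, 1) ∘ (-3, 1, 0) ∘ (-8, 10, 8) + (1, 1) ∘ (-3, 0, 1) ∘ (4, -8, -4), so rank(T) ≤ 2.
These bounds meet, so rank(T) = 2.

rank(T) = 2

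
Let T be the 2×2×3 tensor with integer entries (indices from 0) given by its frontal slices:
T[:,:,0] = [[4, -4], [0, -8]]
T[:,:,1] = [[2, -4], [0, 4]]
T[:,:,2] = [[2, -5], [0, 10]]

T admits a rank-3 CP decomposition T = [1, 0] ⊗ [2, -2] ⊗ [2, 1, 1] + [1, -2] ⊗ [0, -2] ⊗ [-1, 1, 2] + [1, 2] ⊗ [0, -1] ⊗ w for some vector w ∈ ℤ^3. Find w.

Subtract the known terms from T to get the rank-1 residual R = [1, 2] ⊗ [0, -1] ⊗ w, so R[i,j,k] = a[i]·b[j]·w[k]. Pick indices with nonzero a[0]·b[1] = (1)·(-1) = -1. Only the fibre through (0,1,·) is needed: R[0,1,:] = T[0,1,:] − Σₗ aₗ[0]bₗ[1]cₗ = [-4, -4, -5] − (1)·(-2)·[2, 1, 1] − (1)·(-2)·[-1, 1, 2] = [-2, 0, 1]. Then w[k] = R[0,1,k] / -1 for each k, giving w = [-2, 0, 1] / -1 = [2, 0, -1].

w = [2, 0, -1]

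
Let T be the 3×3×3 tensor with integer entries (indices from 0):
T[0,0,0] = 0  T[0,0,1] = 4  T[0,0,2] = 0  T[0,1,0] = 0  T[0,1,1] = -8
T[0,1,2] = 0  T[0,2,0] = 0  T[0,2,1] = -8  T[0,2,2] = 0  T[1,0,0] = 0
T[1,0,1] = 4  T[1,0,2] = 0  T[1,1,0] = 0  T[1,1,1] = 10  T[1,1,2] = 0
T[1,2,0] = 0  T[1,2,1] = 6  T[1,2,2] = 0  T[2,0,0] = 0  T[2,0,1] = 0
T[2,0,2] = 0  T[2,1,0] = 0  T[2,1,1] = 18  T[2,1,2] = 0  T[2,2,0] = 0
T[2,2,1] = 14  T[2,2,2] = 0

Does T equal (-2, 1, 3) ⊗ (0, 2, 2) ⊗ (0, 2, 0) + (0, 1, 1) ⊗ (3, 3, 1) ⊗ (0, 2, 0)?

Reconstruct entry (0,0,1) from the claimed factors: Σₗ aₗ[0]bₗ[0]cₗ[1] = (-2)·(0)·(2) + (0)·(3)·(2) = 0, but T[0,0,1] = 4. The claim is false.

No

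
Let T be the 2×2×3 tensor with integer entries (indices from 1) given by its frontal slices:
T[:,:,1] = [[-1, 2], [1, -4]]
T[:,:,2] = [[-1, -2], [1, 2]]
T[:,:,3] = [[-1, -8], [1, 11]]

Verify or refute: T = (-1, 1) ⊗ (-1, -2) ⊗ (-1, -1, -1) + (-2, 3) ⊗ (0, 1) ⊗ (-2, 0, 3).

Reconstruct entrywise from the claimed factors. For example, T[1,2,2] = -2 and Σₗ aₗ[1]bₗ[2]cₗ[2] = (-1)·(-2)·(-1) + (-2)·(1)·(0) = -2; checking all 12 entries, every one matches. The claim holds.

Yes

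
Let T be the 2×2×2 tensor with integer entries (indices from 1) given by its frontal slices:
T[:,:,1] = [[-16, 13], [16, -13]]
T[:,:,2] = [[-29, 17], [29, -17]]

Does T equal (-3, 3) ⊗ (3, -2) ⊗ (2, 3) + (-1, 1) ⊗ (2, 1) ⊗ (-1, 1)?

Yes

Reconstruct entrywise from the claimed factors. For example, T[2,1,1] = 16 and Σₗ aₗ[2]bₗ[1]cₗ[1] = (3)·(3)·(2) + (1)·(2)·(-1) = 16; checking all 8 entries, every one matches. The claim holds.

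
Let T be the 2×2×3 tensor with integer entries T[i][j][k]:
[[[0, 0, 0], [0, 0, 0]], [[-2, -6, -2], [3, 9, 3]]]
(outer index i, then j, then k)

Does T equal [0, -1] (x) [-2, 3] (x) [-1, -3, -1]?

Reconstruct entrywise from the claimed factors. For example, T[0,0,1] = 0 and Σₗ aₗ[0]bₗ[0]cₗ[1] = (0)·(-2)·(-3) = 0; checking all 12 entries, every one matches. The claim holds.

Yes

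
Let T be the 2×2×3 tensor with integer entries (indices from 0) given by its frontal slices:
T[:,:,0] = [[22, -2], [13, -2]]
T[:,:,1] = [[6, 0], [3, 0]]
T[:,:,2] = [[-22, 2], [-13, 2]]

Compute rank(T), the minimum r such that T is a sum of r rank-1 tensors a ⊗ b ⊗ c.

Lower bound: the mode-3 unfolding of T (rows indexed by k, columns by (i,j) = (0,0), (0,1), (1,0), (1,1)) is [[22, -2, 13, -2], [6, 0, 3, 0], [-22, 2, -13, 2]].
There the 2×2 minor on rows k ∈ {0, 1}, columns (i,j) ∈ {(0,0), (0,1)} is det [[22, -2], [6, 0]] = 12 ≠ 0, so this unfolding has rank ≥ 2; CP rank is at least every unfolding rank, so rank(T) ≥ 2. (Flattening ranks never certify an upper bound on CP rank; for that we must actually write T with 2 rank-1 terms.)
Upper bound — finding two terms. Write S_k = T[:,:,k] for the frontal slices: S₀ = [[22, -2], [13, -2]], S₁ = [[6, 0], [3, 0]], S₂ = [[-22, 2], [-13, 2]].
If T = a₁ ⊗ b₁ ⊗ c₁ + a₂ ⊗ b₂ ⊗ c₂ then each S_k = c₁[k]·a₁b₁ᵀ + c₂[k]·a₂b₂ᵀ. S₀ and S₁ are linearly independent, so a₁b₁ᵀ and a₂b₂ᵀ must span the same plane of matrices: they are the rank-1 matrices of the form x·S₀ + y·S₁.
det(x·S₀ + y·S₁) is −18·x² − 6·xy = (-6)·(3·x + y)(x), vanishing at (x:y) = (1:-3) and (0:1).
M₁ = S₀ − 3·S₁ = [[4, -2], [4, -2]] = 2·[1, 1][2, -1]ᵀ and M₂ = S₁ = [[6, 0], [3, 0]] = 3·[2, 1][1, 0]ᵀ, so take a₁ = [1, 1], b₁ = [2, -1], a₂ = [2, 1], b₂ = [1, 0].
Each slice is an integer combination of E₁ = a₁b₁ᵀ and E₂ = a₂b₂ᵀ: S₀ = 2·E₁ + 9·E₂, S₁ = 3·E₂, S₂ = −2·E₁ − 9·E₂; reading off coefficients, c₁ = [2, 0, -2] and c₂ = [9, 3, -9].
Hence T = [1, 1] ⊗ [2, -1] ⊗ [2, 0, -2] + [2, 1] ⊗ [1, 0] ⊗ [9, 3, -9], so rank(T) ≤ 2.
These bounds meet, so rank(T) = 2.
Check entry T[0,0,2] = -22: (1)·(2)·(-2) + (2)·(1)·(-9) = -22.

2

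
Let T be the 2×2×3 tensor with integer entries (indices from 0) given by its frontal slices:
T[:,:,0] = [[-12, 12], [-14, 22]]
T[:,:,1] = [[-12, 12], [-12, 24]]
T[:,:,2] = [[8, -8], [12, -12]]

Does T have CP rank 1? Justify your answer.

No

The mode-2 unfolding of T (rows indexed by j, columns by (i,k) = (0,0), (0,1), (0,2), (1,0), (1,1), (1,2)) is [[-12, -12, 8, -14, -12, 12], [12, 12, -8, 22, 24, -12]].
There the 2×2 minor on rows j ∈ {0, 1}, columns (i,k) ∈ {(0,0), (1,0)} is det [[-12, -14], [12, 22]] = -96 ≠ 0, so this unfolding has rank ≥ 2; CP rank is at least every unfolding rank, so rank(T) ≥ 2.
In particular rank(T) ≥ 2 > 1, so T is not rank-1.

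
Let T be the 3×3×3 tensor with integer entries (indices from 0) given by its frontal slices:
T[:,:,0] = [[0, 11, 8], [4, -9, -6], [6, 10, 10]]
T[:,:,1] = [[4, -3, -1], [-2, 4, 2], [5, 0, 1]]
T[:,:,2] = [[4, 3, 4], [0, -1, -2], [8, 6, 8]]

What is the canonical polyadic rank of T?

Lower bound: the mode-2 unfolding of T (rows indexed by j, columns by (i,k) = (0,0), (0,1), (0,2), (1,0), (1,1), (1,2), (2,0), (2,1), (2,2)) is [[0, 4, 4, 4, -2, 0, 6, 5, 8], [11, -3, 3, -9, 4, -1, 10, 0, 6], [8, -1, 4, -6, 2, -2, 10, 1, 8]].
There the 3×3 minor on rows j ∈ {0, 1, 2}, columns (i,k) ∈ {(0,0), (0,1), (0,2)} is det [[0, 4, 4], [11, -3, 3], [8, -1, 4]] = -28 ≠ 0, so this unfolding has rank ≥ 3; CP rank is at least every unfolding rank, so rank(T) ≥ 3. (This is only a lower bound: in general the CP rank may exceed every unfolding rank, so we still need to exhibit 3 rank-1 terms summing to T.)
Upper bound: T is a sum of 3 rank-1 terms, T = [1, -1, 2] ⊗ [0, 1, 2] ⊗ [1, 0, 1] + [1, 0, 2] ⊗ [2, 1, 1] ⊗ [2, 1, 2] + [2, -2, 1] ⊗ [1, -2, -1] ⊗ [-2, 1, 0] (one valid choice — decompositions are not unique — normalised so each a, b is primitive with positive first nonzero entry; check it by expanding all entries), so rank(T) ≤ 3.
These bounds meet, so rank(T) = 3.

3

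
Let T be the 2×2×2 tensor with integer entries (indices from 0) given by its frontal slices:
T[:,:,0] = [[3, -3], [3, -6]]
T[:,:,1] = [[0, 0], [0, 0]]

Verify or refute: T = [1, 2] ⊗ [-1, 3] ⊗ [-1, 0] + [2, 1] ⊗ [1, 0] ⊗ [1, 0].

Reconstruct entrywise from the claimed factors. For example, T[0,0,0] = 3 and Σₗ aₗ[0]bₗ[0]cₗ[0] = (1)·(-1)·(-1) + (2)·(1)·(1) = 3; checking all 8 entries, every one matches. The claim holds.

Yes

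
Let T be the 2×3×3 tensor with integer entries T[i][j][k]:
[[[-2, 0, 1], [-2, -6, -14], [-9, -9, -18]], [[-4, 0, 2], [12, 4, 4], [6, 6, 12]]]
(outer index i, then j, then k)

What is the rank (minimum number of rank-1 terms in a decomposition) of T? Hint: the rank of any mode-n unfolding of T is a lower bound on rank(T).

2

Lower bound: the mode-3 unfolding of T (rows indexed by k, columns by (i,j) = (0,0), (0,1), (0,2), (1,0), (1,1), (1,2)) is [[-2, -2, -9, -4, 12, 6], [0, -6, -9, 0, 4, 6], [1, -14, -18, 2, 4, 12]].
There the 2×2 minor on rows k ∈ {0, 1}, columns (i,j) ∈ {(0,0), (0,1)} is det [[-2, -2], [0, -6]] = 12 ≠ 0, so this unfolding has rank ≥ 2; CP rank is at least every unfolding rank, so rank(T) ≥ 2. (Flattening ranks never certify an upper bound on CP rank; for that we must actually write T with 2 rank-1 terms.)
Upper bound — finding two terms. Write S_k = T[:,:,k] for the frontal slices: S₀ = [[-2, -2, -9], [-4, 12, 6]], S₁ = [[0, -6, -9], [0, 4, 6]], S₂ = [[1, -14, -18], [2, 4, 12]].
If T = a₁ ⊗ b₁ ⊗ c₁ + a₂ ⊗ b₂ ⊗ c₂ then each S_k = c₁[k]·a₁b₁ᵀ + c₂[k]·a₂b₂ᵀ. S₀ and S₁ are linearly independent, so a₁b₁ᵀ and a₂b₂ᵀ must span the same plane of matrices: they are the rank-1 matrices of the form x·S₀ + y·S₁.
The 2×2 minor of x·S₀ + y·S₁ on rows {0,1}, columns {0,1} is −32·x² − 32·xy = (-32)·(x + y)(x), vanishing at (x:y) = (1:-1) and (0:1).
M₁ = S₀ − S₁ = [[-2, 4, 0], [-4, 8, 0]] = (-2)·[1, 2][1, -2, 0]ᵀ and M₂ = S₁ = [[0, -6, -9], [0, 4, 6]] = −[3, -2][0, 2, 3]ᵀ, so take a₁ = [1, 2], b₁ = [1, -2, 0], a₂ = [3, -2], b₂ = [0, 2, 3].
Each slice is an integer combination of E₁ = a₁b₁ᵀ and E₂ = a₂b₂ᵀ: S₀ = −2·E₁ − E₂, S₁ = −E₂, S₂ = E₁ − 2·E₂; reading off coefficients, c₁ = [-2, 0, 1] and c₂ = [-1, -1, -2].
Hence T = [1, 2] ⊗ [1, -2, 0] ⊗ [-2, 0, 1] + [3, -2] ⊗ [0, 2, 3] ⊗ [-1, -1, -2], so rank(T) ≤ 2.
These bounds meet, so rank(T) = 2.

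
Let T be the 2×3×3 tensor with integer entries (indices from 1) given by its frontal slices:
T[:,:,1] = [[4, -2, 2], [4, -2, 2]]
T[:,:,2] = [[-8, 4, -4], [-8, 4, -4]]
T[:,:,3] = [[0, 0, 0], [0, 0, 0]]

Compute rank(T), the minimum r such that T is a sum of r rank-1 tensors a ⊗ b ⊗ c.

1

Lower bound: T ≠ 0 (e.g. T[1,1,1] = 4), so rank(T) ≥ 1.
Upper bound: if T = a ⊗ b ⊗ c then every fibre of T is a multiple of the corresponding factor, so read the factors off the fibres through the nonzero entry T[1,1,1] = 4.
The mode-1 fibre T[:,1,1] = [4, 4] gives a = [1, 1] (primitive direction); the mode-2 fibre T[1,:,1] = [4, -2, 2] gives b = [2, -1, 1]; then c[k] = T[1,1,k] / (a[1]·b[1]) = [4, -8, 0] / 2 = [2, -4, 0].
Expanding [1, 1] ⊗ [2, -1, 1] ⊗ [2, -4, 0] reproduces all 18 entries of T, so T = [1, 1] ⊗ [2, -1, 1] ⊗ [2, -4, 0] and rank(T) ≤ 1.
These bounds meet, so rank(T) = 1.
Check entry T[2,3,1] = 2: (1)·(1)·(2) = 2.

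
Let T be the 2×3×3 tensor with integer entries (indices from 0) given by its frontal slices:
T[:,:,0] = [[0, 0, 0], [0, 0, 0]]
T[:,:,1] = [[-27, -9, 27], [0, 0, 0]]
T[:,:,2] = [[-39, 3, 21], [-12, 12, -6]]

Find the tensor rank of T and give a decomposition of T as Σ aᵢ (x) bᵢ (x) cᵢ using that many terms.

Lower bound: the mode-1 unfolding of T (rows indexed by i, columns by (j,k) = (0,0), (0,1), (0,2), (1,0), (1,1), (1,2), (2,0), (2,1), (2,2)) is [[0, -27, -39, 0, -9, 3, 0, 27, 21], [0, 0, -12, 0, 0, 12, 0, 0, -6]].
There the 2×2 minor on rows i ∈ {0, 1}, columns (j,k) ∈ {(0,1), (0,2)} is det [[-27, -39], [0, -12]] = 324 ≠ 0, so this unfolding has rank ≥ 2; CP rank is at least every unfolding rank, so rank(T) ≥ 2. (Unfolding ranks only ever bound the CP rank from below — rank(T) can be strictly larger than all of them — so the matching upper bound has to come from an explicit 2-term decomposition.)
Upper bound — finding two terms. Write S_k = T[:,:,k] for the frontal slices: S₀ = [[0, 0, 0], [0, 0, 0]], S₁ = [[-27, -9, 27], [0, 0, 0]], S₂ = [[-39, 3, 21], [-12, 12, -6]].
If T = a₁ (x) b₁ (x) c₁ + a₂ (x) b₂ (x) c₂ then each S_k = c₁[k]·a₁b₁ᵀ + c₂[k]·a₂b₂ᵀ. S₁ and S₂ are linearly independent, so a₁b₁ᵀ and a₂b₂ᵀ must span the same plane of matrices: they are the rank-1 matrices of the form x·S₁ + y·S₂.
The 2×2 minor of x·S₁ + y·S₂ on rows {0,1}, columns {0,1} is −432·xy − 432·y² = (-432)·(y)(x + y), vanishing at (x:y) = (1:0) and (1:-1).
M₁ = S₁ = [[-27, -9, 27], [0, 0, 0]] = (-9)·(1, 0)(3, 1, -3)ᵀ and M₂ = S₁ − S₂ = [[12, -12, 6], [12, -12, 6]] = 6·(1, 1)(2, -2, 1)ᵀ, so take a₁ = (1, 0), b₁ = (3, 1, -3), a₂ = (1, 1), b₂ = (2, -2, 1).
Each slice is an integer combination of E₁ = a₁b₁ᵀ and E₂ = a₂b₂ᵀ: S₀ = 0, S₁ = −9·E₁, S₂ = −9·E₁ − 6·E₂; reading off coefficients, c₁ = (0, -9, -9) and c₂ = (0, 0, -6).
Hence T = (1, 0) (x) (3, 1, -3) (x) (0, -9, -9) + (1, 1) (x) (2, -2, 1) (x) (0, 0, -6), so rank(T) ≤ 2.
These bounds meet, so rank(T) = 2.

rank(T) = 2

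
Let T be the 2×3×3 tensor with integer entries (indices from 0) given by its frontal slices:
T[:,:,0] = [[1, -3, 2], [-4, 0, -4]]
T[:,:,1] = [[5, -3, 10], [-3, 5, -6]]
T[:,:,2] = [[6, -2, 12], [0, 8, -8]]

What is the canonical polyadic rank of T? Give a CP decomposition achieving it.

Lower bound: in the mode-2 unfolding of T (rows indexed by j, columns by (i,k)) the 3×3 minor on rows j ∈ {0, 1, 2}, columns (i,k) ∈ {(0,0), (0,1), (1,0)} is det [[1, 5, -4], [-3, -3, 0], [2, 10, -4]] = 48 ≠ 0, so that unfolding has rank ≥ 3 and hence rank(T) ≥ 3 (CP rank is at least every unfolding rank, though it can be larger).
Upper bound: T is a sum of 3 rank-1 terms, T = (0, 1) ⊗ (1, 1, -2) ⊗ (-1, 0, 2) + (1, -1) ⊗ (1, -1, 2) ⊗ (2, 4, 4) + (1, 1) ⊗ (1, 1, 2) ⊗ (-1, 1, 2) (one valid choice — decompositions are not unique — normalised so each a, b is primitive with positive first nonzero entry; check it by expanding all entries), so rank(T) ≤ 3.
These bounds meet, so rank(T) = 3.

rank(T) = 3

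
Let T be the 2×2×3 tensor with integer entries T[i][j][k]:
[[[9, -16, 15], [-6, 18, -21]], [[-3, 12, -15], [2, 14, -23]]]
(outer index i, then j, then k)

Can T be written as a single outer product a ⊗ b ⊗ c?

No

The mode-3 unfolding of T (rows indexed by k, columns by (i,j) = (0,0), (0,1), (1,0), (1,1)) is [[9, -6, -3, 2], [-16, 18, 12, 14], [15, -21, -15, -23]].
There the 2×2 minor on rows k ∈ {0, 1}, columns (i,j) ∈ {(0,0), (0,1)} is det [[9, -6], [-16, 18]] = 66 ≠ 0, so this unfolding has rank ≥ 2; CP rank is at least every unfolding rank, so rank(T) ≥ 2.
In particular rank(T) ≥ 2 > 1, so T is not rank-1.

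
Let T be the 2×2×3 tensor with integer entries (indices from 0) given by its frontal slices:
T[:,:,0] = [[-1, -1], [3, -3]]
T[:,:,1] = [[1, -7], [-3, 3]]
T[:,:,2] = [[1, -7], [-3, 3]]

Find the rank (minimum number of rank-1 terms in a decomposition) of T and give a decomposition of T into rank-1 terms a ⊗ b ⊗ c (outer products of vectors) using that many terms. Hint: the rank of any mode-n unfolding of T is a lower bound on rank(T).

rank(T) = 2

Lower bound: the mode-2 unfolding of T (rows indexed by j, columns by (i,k) = (0,0), (0,1), (0,2), (1,0), (1,1), (1,2)) is [[-1, 1, 1, 3, -3, -3], [-1, -7, -7, -3, 3, 3]].
There the 2×2 minor on rows j ∈ {0, 1}, columns (i,k) ∈ {(0,0), (0,1)} is det [[-1, 1], [-1, -7]] = 8 ≠ 0, so this unfolding has rank ≥ 2; CP rank is at least every unfolding rank, so rank(T) ≥ 2. (This is only a lower bound: in general the CP rank may exceed every unfolding rank, so we still need to exhibit 2 rank-1 terms summing to T.)
Upper bound — finding two terms. Write S_k = T[:,:,k] for the frontal slices: S₀ = [[-1, -1], [3, -3]], S₁ = [[1, -7], [-3, 3]], S₂ = [[1, -7], [-3, 3]].
If T = a₁ ⊗ b₁ ⊗ c₁ + a₂ ⊗ b₂ ⊗ c₂ then each S_k = c₁[k]·a₁b₁ᵀ + c₂[k]·a₂b₂ᵀ. S₀ and S₁ are linearly independent, so a₁b₁ᵀ and a₂b₂ᵀ must span the same plane of matrices: they are the rank-1 matrices of the form x·S₀ + y·S₁.
det(x·S₀ + y·S₁) is 6·x² + 12·xy − 18·y² = 6·(x + 3·y)(x − y), vanishing at (x:y) = (3:-1) and (1:1).
M₁ = 3·S₀ − S₁ = [[-4, 4], [12, -12]] = (-4)·(1, -3)(1, -1)ᵀ and M₂ = S₀ + S₁ = [[0, -8], [0, 0]] = (-8)·(1, 0)(0, 1)ᵀ, so take a₁ = (1, -3), b₁ = (1, -1), a₂ = (1, 0), b₂ = (0, 1).
Each slice is an integer combination of E₁ = a₁b₁ᵀ and E₂ = a₂b₂ᵀ: S₀ = −E₁ − 2·E₂, S₁ = E₁ − 6·E₂, S₂ = E₁ − 6·E₂; reading off coefficients, c₁ = (-1, 1, 1) and c₂ = (-2, -6, -6).
Hence T = (1, -3) ⊗ (1, -1) ⊗ (-1, 1, 1) + (1, 0) ⊗ (0, 1) ⊗ (-2, -6, -6), so rank(T) ≤ 2.
These bounds meet, so rank(T) = 2.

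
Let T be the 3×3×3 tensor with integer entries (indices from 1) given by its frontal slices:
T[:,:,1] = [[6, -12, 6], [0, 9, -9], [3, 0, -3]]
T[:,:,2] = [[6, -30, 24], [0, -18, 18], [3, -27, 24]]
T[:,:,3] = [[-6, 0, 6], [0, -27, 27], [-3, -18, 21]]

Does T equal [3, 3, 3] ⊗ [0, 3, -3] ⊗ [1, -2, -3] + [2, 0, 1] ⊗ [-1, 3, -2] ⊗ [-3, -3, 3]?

Reconstruct entry (1,2,1) from the claimed factors: Σₗ aₗ[1]bₗ[2]cₗ[1] = (3)·(3)·(1) + (2)·(3)·(-3) = -9, but T[1,2,1] = -12. The claim is false.

No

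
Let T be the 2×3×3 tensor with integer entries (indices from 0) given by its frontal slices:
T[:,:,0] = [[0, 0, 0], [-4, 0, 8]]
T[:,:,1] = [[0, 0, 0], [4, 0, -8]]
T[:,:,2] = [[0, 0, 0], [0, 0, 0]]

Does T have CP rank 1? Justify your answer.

If T = a ⊗ b ⊗ c then every fibre of T is a multiple of the corresponding factor, so read the factors off the fibres through the nonzero entry T[1,0,0] = -4.
The mode-1 fibre T[:,0,0] = [0, -4] gives a = (0, 1) (primitive direction); the mode-2 fibre T[1,:,0] = [-4, 0, 8] gives b = (1, 0, -2); then c[k] = T[1,0,k] / (a[1]·b[0]) = [-4, 4, 0] / 1 = (-4, 4, 0).
Expanding (0, 1) ⊗ (1, 0, -2) ⊗ (-4, 4, 0) reproduces all 18 entries of T, so T = (0, 1) ⊗ (1, 0, -2) ⊗ (-4, 4, 0) and rank(T) ≤ 1.
Equivalently every frontal slice T[:,:,k] is c[k] times the rank-1 matrix (0, 1) ⊗ (1, 0, -2). So T has rank 1 (it is nonzero).

Yes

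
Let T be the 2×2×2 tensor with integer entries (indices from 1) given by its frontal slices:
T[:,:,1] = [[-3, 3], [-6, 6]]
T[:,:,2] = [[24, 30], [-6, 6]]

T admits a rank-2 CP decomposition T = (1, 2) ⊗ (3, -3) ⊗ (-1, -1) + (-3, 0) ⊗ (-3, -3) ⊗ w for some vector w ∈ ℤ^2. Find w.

w = (0, 3)

Subtract the known terms from T to get the rank-1 residual R = (-3, 0) ⊗ (-3, -3) ⊗ w, so R[i,j,k] = a[i]·b[j]·w[k]. Pick indices with nonzero a[1]·b[1] = (-3)·(-3) = 9. Only the fibre through (1,1,·) is needed: R[1,1,:] = T[1,1,:] − Σₗ aₗ[1]bₗ[1]cₗ = [-3, 24] − (1)·(3)·(-1, -1) = [0, 27]. Then w[k] = R[1,1,k] / 9 for each k, giving w = [0, 27] / 9 = (0, 3).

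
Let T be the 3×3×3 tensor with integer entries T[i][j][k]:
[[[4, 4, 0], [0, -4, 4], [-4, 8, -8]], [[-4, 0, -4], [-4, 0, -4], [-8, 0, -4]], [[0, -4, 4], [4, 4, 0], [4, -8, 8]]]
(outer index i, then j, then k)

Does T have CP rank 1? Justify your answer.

The mode-1 unfolding of T (rows indexed by i, columns by (j,k) = (0,0), (0,1), (0,2), (1,0), (1,1), (1,2), (2,0), (2,1), (2,2)) is [[4, 4, 0, 0, -4, 4, -4, 8, -8], [-4, 0, -4, -4, 0, -4, -8, 0, -4], [0, -4, 4, 4, 4, 0, 4, -8, 8]].
There the 3×3 minor on rows i ∈ {0, 1, 2}, columns (j,k) ∈ {(0,0), (0,1), (2,0)} is det [[4, 4, -4], [-4, 0, -8], [0, -4, 4]] = -128 ≠ 0, so this unfolding has rank ≥ 3; CP rank is at least every unfolding rank, so rank(T) ≥ 3.
In particular rank(T) ≥ 3 > 1, so T is not rank-1.

No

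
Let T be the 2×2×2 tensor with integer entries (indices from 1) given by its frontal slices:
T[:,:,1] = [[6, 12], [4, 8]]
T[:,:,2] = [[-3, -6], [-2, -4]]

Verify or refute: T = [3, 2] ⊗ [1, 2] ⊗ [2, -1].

Reconstruct entrywise from the claimed factors. For example, T[2,2,2] = -4 and Σₗ aₗ[2]bₗ[2]cₗ[2] = (2)·(2)·(-1) = -4; checking all 8 entries, every one matches. The claim holds.

Yes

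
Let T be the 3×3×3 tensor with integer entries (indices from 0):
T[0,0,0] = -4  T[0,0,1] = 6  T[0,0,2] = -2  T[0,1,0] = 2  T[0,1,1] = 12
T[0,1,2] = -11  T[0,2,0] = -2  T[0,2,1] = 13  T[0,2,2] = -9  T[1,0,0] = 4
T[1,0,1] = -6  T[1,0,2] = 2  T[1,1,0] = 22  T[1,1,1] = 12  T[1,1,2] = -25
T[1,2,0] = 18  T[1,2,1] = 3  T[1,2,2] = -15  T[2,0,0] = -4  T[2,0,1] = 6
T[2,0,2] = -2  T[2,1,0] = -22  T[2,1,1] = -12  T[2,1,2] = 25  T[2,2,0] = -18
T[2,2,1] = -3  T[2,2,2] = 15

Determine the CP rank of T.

2

Lower bound: the mode-1 unfolding of T (rows indexed by i, columns by (j,k) = (0,0), (0,1), (0,2), (1,0), (1,1), (1,2), (2,0), (2,1), (2,2)) is [[-4, 6, -2, 2, 12, -11, -2, 13, -9], [4, -6, 2, 22, 12, -25, 18, 3, -15], [-4, 6, -2, -22, -12, 25, -18, -3, 15]].
There the 2×2 minor on rows i ∈ {0, 1}, columns (j,k) ∈ {(0,0), (1,0)} is det [[-4, 2], [4, 22]] = -96 ≠ 0, so this unfolding has rank ≥ 2; CP rank is at least every unfolding rank, so rank(T) ≥ 2. (Unfolding ranks only ever bound the CP rank from below — rank(T) can be strictly larger than all of them — so the matching upper bound has to come from an explicit 2-term decomposition.)
Upper bound — finding two terms. Write S_k = T[:,:,k] for the frontal slices: S₀ = [[-4, 2, -2], [4, 22, 18], [-4, -22, -18]], S₁ = [[6, 12, 13], [-6, 12, 3], [6, -12, -3]], S₂ = [[-2, -11, -9], [2, -25, -15], [-2, 25, 15]].
If T = a₁ ⊗ b₁ ⊗ c₁ + a₂ ⊗ b₂ ⊗ c₂ then each S_k = c₁[k]·a₁b₁ᵀ + c₂[k]·a₂b₂ᵀ. S₀ and S₁ are linearly independent, so a₁b₁ᵀ and a₂b₂ᵀ must span the same plane of matrices: they are the rank-1 matrices of the form x·S₀ + y·S₁.
The 2×2 minor of x·S₀ + y·S₁ on rows {0,1}, columns {0,1} is −96·x² + 48·xy + 144·y² = (-48)·(2·x − 3·y)(x + y), vanishing at (x:y) = (3:2) and (1:-1).
M₁ = 3·S₀ + 2·S₁ = [[0, 30, 20], [0, 90, 60], [0, -90, -60]] = 10·[1, 3, -3][0, 3, 2]ᵀ and M₂ = S₀ − S₁ = [[-10, -10, -15], [10, 10, 15], [-10, -10, -15]] = (-5)·[1, -1, 1][2, 2, 3]ᵀ, so take a₁ = [1, 3, -3], b₁ = [0, 3, 2], a₂ = [1, -1, 1], b₂ = [2, 2, 3].
Each slice is an integer combination of E₁ = a₁b₁ᵀ and E₂ = a₂b₂ᵀ: S₀ = 2·E₁ − 2·E₂, S₁ = 2·E₁ + 3·E₂, S₂ = −3·E₁ − E₂; reading off coefficients, c₁ = [2, 2, -3] and c₂ = [-2, 3, -1].
Hence T = [1, 3, -3] ⊗ [0, 3, 2] ⊗ [2, 2, -3] + [1, -1, 1] ⊗ [2, 2, 3] ⊗ [-2, 3, -1], so rank(T) ≤ 2.
These bounds meet, so rank(T) = 2.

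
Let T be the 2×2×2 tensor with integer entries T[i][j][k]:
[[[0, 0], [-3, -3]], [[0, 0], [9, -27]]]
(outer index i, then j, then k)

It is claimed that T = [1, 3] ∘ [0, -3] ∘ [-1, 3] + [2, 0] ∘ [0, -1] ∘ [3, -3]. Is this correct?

Yes

Reconstruct entrywise from the claimed factors. For example, T[1,0,1] = 0 and Σₗ aₗ[1]bₗ[0]cₗ[1] = (3)·(0)·(3) + (0)·(0)·(-3) = 0; checking all 8 entries, every one matches. The claim holds.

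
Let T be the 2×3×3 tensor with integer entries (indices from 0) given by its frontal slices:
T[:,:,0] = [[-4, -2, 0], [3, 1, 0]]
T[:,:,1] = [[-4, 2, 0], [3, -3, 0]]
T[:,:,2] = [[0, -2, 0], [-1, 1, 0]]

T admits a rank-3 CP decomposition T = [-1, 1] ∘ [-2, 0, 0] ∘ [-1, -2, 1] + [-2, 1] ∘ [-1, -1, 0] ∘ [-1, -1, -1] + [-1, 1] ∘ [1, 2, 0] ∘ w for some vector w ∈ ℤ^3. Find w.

Subtract the known terms from T to get the rank-1 residual R = [-1, 1] ∘ [1, 2, 0] ∘ w, so R[i,j,k] = a[i]·b[j]·w[k]. Pick indices with nonzero a[0]·b[0] = (-1)·(1) = -1. Only the fibre through (0,0,·) is needed: R[0,0,:] = T[0,0,:] − Σₗ aₗ[0]bₗ[0]cₗ = [-4, -4, 0] − (-1)·(-2)·[-1, -2, 1] − (-2)·(-1)·[-1, -1, -1] = [0, 2, 0]. Then w[k] = R[0,0,k] / -1 for each k, giving w = [0, 2, 0] / -1 = [0, -2, 0].

w = [0, -2, 0]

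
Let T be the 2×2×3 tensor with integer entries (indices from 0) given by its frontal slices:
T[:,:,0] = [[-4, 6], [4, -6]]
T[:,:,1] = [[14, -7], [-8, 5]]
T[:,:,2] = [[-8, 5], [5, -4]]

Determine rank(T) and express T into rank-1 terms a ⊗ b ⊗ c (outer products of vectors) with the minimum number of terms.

Lower bound: the mode-1 unfolding of T (rows indexed by i, columns by (j,k) = (0,0), (0,1), (0,2), (1,0), (1,1), (1,2)) is [[-4, 14, -8, 6, -7, 5], [4, -8, 5, -6, 5, -4]].
There the 2×2 minor on rows i ∈ {0, 1}, columns (j,k) ∈ {(0,0), (0,1)} is det [[-4, 14], [4, -8]] = -24 ≠ 0, so this unfolding has rank ≥ 2; CP rank is at least every unfolding rank, so rank(T) ≥ 2. (Flattening ranks never certify an upper bound on CP rank; for that we must actually write T with 2 rank-1 terms.)
Upper bound — finding two terms. Write S_k = T[:,:,k] for the frontal slices: S₀ = [[-4, 6], [4, -6]], S₁ = [[14, -7], [-8, 5]], S₂ = [[-8, 5], [5, -4]].
If T = a₁ ⊗ b₁ ⊗ c₁ + a₂ ⊗ b₂ ⊗ c₂ then each S_k = c₁[k]·a₁b₁ᵀ + c₂[k]·a₂b₂ᵀ. S₀ and S₁ are linearly independent, so a₁b₁ᵀ and a₂b₂ᵀ must span the same plane of matrices: they are the rank-1 matrices of the form x·S₀ + y·S₁.
det(x·S₀ + y·S₁) is −28·xy + 14·y² = (-14)·(2·x − y)(y), vanishing at (x:y) = (1:2) and (1:0).
M₁ = S₀ + 2·S₁ = [[24, -8], [-12, 4]] = 4·[2, -1][3, -1]ᵀ and M₂ = S₀ = [[-4, 6], [4, -6]] = (-2)·[1, -1][2, -3]ᵀ, so take a₁ = [2, -1], b₁ = [3, -1], a₂ = [1, -1], b₂ = [2, -3].
Each slice is an integer combination of E₁ = a₁b₁ᵀ and E₂ = a₂b₂ᵀ: S₀ = −2·E₂, S₁ = 2·E₁ + E₂, S₂ = −E₁ − E₂; reading off coefficients, c₁ = [0, 2, -1] and c₂ = [-2, 1, -1].
Hence T = [2, -1] ⊗ [3, -1] ⊗ [0, 2, -1] + [1, -1] ⊗ [2, -3] ⊗ [-2, 1, -1], so rank(T) ≤ 2.
These bounds meet, so rank(T) = 2.

rank(T) = 2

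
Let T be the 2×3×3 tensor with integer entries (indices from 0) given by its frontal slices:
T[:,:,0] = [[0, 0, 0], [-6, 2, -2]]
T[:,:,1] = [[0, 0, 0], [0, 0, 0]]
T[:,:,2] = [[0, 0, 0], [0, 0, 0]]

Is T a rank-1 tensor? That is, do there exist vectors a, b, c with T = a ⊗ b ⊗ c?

Yes

The mode-1 fibre T[:,0,0] = [0, -6] gives a = [0, 1] (primitive direction); the mode-2 fibre T[1,:,0] = [-6, 2, -2] gives b = [3, -1, 1]; then c[k] = T[1,0,k] / (a[1]·b[0]) = [-6, 0, 0] / 3 = [-2, 0, 0].
Expanding [0, 1] ⊗ [3, -1, 1] ⊗ [-2, 0, 0] reproduces all 18 entries of T, so T = [0, 1] ⊗ [3, -1, 1] ⊗ [-2, 0, 0] and rank(T) ≤ 1.
Equivalently every frontal slice T[:,:,k] is c[k] times the rank-1 matrix [0, 1] ⊗ [3, -1, 1]. So T has rank 1 (it is nonzero).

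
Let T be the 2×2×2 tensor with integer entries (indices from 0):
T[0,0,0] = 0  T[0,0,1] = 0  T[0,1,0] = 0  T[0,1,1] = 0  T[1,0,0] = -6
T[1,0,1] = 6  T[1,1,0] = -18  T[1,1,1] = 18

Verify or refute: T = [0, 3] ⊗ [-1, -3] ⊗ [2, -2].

Yes

Reconstruct entrywise from the claimed factors. For example, T[0,1,1] = 0 and Σₗ aₗ[0]bₗ[1]cₗ[1] = (0)·(-3)·(-2) = 0; checking all 8 entries, every one matches. The claim holds.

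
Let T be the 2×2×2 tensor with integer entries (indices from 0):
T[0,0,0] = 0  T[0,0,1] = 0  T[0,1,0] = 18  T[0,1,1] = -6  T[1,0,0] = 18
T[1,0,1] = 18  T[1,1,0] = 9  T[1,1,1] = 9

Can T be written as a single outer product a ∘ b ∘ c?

The mode-3 unfolding of T (rows indexed by k, columns by (i,j) = (0,0), (0,1), (1,0), (1,1)) is [[0, 18, 18, 9], [0, -6, 18, 9]].
There the 2×2 minor on rows k ∈ {0, 1}, columns (i,j) ∈ {(0,1), (1,0)} is det [[18, 18], [-6, 18]] = 432 ≠ 0, so this unfolding has rank ≥ 2; CP rank is at least every unfolding rank, so rank(T) ≥ 2.
In particular rank(T) ≥ 2 > 1, so T is not rank-1.

No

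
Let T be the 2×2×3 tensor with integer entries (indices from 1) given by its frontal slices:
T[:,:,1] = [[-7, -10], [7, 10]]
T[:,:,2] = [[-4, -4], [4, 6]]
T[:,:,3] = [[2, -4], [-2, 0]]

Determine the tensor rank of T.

3

Lower bound: in the mode-3 unfolding of T (rows indexed by k, columns by (i,j)) the 3×3 minor on rows k ∈ {1, 2, 3}, columns (i,j) ∈ {(1,1), (1,2), (2,2)} is det [[-7, -10, 10], [-4, -4, 6], [2, -4, 0]] = -48 ≠ 0, so that unfolding has rank ≥ 3 and hence rank(T) ≥ 3 (CP rank is at least every unfolding rank, though it can be larger).
Upper bound: T is a sum of 3 rank-1 terms, T = [0, 1] ⊗ [0, 1] ⊗ [0, 2, -4] + [1, -1] ⊗ [1, -2] ⊗ [1, 0, 2] + [1, -1] ⊗ [1, 1] ⊗ [-8, -4, 0] (written with every a and b primitive with positive leading entry and the scale carried by c; CP decompositions are not unique, and this one is verified by expanding entrywise), so rank(T) ≤ 3.
These bounds meet, so rank(T) = 3.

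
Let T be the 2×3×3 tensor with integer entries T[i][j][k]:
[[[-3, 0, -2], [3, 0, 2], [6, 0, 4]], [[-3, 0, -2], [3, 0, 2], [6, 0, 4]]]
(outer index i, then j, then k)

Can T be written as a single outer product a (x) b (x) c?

If T = a (x) b (x) c then every fibre of T is a multiple of the corresponding factor, so read the factors off the fibres through the nonzero entry T[0,0,0] = -3.
The mode-1 fibre T[:,0,0] = [-3, -3] gives a = [1, 1] (primitive direction); the mode-2 fibre T[0,:,0] = [-3, 3, 6] gives b = [1, -1, -2]; then c[k] = T[0,0,k] / (a[0]·b[0]) = [-3, 0, -2] / 1 = [-3, 0, -2].
Expanding [1, 1] (x) [1, -1, -2] (x) [-3, 0, -2] reproduces all 18 entries of T, so T = [1, 1] (x) [1, -1, -2] (x) [-3, 0, -2] and rank(T) ≤ 1.
Equivalently every frontal slice T[:,:,k] is c[k] times the rank-1 matrix [1, 1] (x) [1, -1, -2]. So T has rank 1 (it is nonzero).

Yes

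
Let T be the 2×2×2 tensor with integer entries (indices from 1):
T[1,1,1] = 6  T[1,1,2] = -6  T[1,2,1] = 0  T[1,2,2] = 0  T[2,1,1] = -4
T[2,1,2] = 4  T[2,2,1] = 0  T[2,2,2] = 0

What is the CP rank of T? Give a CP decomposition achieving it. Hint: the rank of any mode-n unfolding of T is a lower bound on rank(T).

rank(T) = 1

Lower bound: T ≠ 0 (e.g. T[1,1,1] = 6), so rank(T) ≥ 1.
Upper bound: if T = a ⊗ b ⊗ c then every fibre of T is a multiple of the corresponding factor, so read the factors off the fibres through the nonzero entry T[1,1,1] = 6.
The mode-1 fibre T[:,1,1] = [6, -4] gives a = (3, -2) (primitive direction); the mode-2 fibre T[1,:,1] = [6, 0] gives b = (1, 0); then c[k] = T[1,1,k] / (a[1]·b[1]) = [6, -6] / 3 = (2, -2).
Expanding (3, -2) ⊗ (1, 0) ⊗ (2, -2) reproduces all 8 entries of T, so T = (3, -2) ⊗ (1, 0) ⊗ (2, -2) and rank(T) ≤ 1.
These bounds meet, so rank(T) = 1.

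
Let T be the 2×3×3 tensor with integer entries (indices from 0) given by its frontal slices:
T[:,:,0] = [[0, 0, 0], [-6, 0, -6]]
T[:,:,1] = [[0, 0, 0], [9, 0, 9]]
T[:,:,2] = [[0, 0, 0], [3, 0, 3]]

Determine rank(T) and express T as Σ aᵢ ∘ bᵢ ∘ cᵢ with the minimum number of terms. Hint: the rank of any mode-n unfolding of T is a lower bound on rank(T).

rank(T) = 1

Lower bound: T ≠ 0 (e.g. T[1,0,0] = -6), so rank(T) ≥ 1.
Upper bound: the mode-1 fibre T[:,0,0] = [0, -6] gives a = [0, 1] (primitive direction); the mode-2 fibre T[1,:,0] = [-6, 0, -6] gives b = [1, 0, 1]; then c[k] = T[1,0,k] / (a[1]·b[0]) = [-6, 9, 3] / 1 = [-6, 9, 3].
Expanding [0, 1] ∘ [1, 0, 1] ∘ [-6, 9, 3] reproduces all 18 entries of T, so T = [0, 1] ∘ [1, 0, 1] ∘ [-6, 9, 3] and rank(T) ≤ 1.
These bounds meet, so rank(T) = 1.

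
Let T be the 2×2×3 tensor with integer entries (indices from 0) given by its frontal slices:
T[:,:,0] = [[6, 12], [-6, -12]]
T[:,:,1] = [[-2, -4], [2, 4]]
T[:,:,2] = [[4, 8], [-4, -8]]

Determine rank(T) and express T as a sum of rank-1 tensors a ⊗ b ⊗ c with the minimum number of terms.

rank(T) = 1

Lower bound: T ≠ 0 (e.g. T[0,0,0] = 6), so rank(T) ≥ 1.
Upper bound: if T = a ⊗ b ⊗ c then every fibre of T is a multiple of the corresponding factor, so read the factors off the fibres through the nonzero entry T[0,0,0] = 6.
The mode-1 fibre T[:,0,0] = [6, -6] gives a = [1, -1] (primitive direction); the mode-2 fibre T[0,:,0] = [6, 12] gives b = [1, 2]; then c[k] = T[0,0,k] / (a[0]·b[0]) = [6, -2, 4] / 1 = [6, -2, 4].
Expanding [1, -1] ⊗ [1, 2] ⊗ [6, -2, 4] reproduces all 12 entries of T, so T = [1, -1] ⊗ [1, 2] ⊗ [6, -2, 4] and rank(T) ≤ 1.
These bounds meet, so rank(T) = 1.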